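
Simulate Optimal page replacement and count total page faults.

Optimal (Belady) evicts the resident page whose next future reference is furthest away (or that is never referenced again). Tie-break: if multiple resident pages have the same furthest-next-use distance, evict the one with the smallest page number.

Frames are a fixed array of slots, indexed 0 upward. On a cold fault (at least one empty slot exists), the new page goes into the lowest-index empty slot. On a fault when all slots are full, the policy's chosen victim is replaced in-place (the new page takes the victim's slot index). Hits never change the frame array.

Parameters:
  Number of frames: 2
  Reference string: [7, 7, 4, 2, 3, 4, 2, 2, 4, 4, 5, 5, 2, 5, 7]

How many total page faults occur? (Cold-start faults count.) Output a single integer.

Answer: 7

Derivation:
Step 0: ref 7 → FAULT, frames=[7,-]
Step 1: ref 7 → HIT, frames=[7,-]
Step 2: ref 4 → FAULT, frames=[7,4]
Step 3: ref 2 → FAULT (evict 7), frames=[2,4]
Step 4: ref 3 → FAULT (evict 2), frames=[3,4]
Step 5: ref 4 → HIT, frames=[3,4]
Step 6: ref 2 → FAULT (evict 3), frames=[2,4]
Step 7: ref 2 → HIT, frames=[2,4]
Step 8: ref 4 → HIT, frames=[2,4]
Step 9: ref 4 → HIT, frames=[2,4]
Step 10: ref 5 → FAULT (evict 4), frames=[2,5]
Step 11: ref 5 → HIT, frames=[2,5]
Step 12: ref 2 → HIT, frames=[2,5]
Step 13: ref 5 → HIT, frames=[2,5]
Step 14: ref 7 → FAULT (evict 2), frames=[7,5]
Total faults: 7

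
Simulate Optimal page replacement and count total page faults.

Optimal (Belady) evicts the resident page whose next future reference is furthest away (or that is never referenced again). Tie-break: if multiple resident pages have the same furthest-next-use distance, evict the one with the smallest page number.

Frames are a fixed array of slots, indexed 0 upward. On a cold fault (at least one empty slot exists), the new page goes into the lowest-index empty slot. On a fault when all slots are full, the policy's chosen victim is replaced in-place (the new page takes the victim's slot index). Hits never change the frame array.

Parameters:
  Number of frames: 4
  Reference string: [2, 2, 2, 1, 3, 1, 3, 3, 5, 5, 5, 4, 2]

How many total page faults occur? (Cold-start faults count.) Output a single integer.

Answer: 5

Derivation:
Step 0: ref 2 → FAULT, frames=[2,-,-,-]
Step 1: ref 2 → HIT, frames=[2,-,-,-]
Step 2: ref 2 → HIT, frames=[2,-,-,-]
Step 3: ref 1 → FAULT, frames=[2,1,-,-]
Step 4: ref 3 → FAULT, frames=[2,1,3,-]
Step 5: ref 1 → HIT, frames=[2,1,3,-]
Step 6: ref 3 → HIT, frames=[2,1,3,-]
Step 7: ref 3 → HIT, frames=[2,1,3,-]
Step 8: ref 5 → FAULT, frames=[2,1,3,5]
Step 9: ref 5 → HIT, frames=[2,1,3,5]
Step 10: ref 5 → HIT, frames=[2,1,3,5]
Step 11: ref 4 → FAULT (evict 1), frames=[2,4,3,5]
Step 12: ref 2 → HIT, frames=[2,4,3,5]
Total faults: 5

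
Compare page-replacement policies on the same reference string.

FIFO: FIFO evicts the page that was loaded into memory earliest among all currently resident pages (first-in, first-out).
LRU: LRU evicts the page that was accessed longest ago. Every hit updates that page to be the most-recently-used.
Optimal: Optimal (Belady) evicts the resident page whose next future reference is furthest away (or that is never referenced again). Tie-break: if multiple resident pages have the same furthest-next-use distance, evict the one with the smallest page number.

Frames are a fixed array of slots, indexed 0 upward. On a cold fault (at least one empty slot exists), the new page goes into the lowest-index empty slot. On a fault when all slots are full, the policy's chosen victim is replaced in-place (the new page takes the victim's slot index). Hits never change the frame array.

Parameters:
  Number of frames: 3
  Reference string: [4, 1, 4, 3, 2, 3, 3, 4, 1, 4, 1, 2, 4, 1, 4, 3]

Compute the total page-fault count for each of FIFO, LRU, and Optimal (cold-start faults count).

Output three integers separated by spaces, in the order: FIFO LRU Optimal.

--- FIFO ---
  step 0: ref 4 -> FAULT, frames=[4,-,-] (faults so far: 1)
  step 1: ref 1 -> FAULT, frames=[4,1,-] (faults so far: 2)
  step 2: ref 4 -> HIT, frames=[4,1,-] (faults so far: 2)
  step 3: ref 3 -> FAULT, frames=[4,1,3] (faults so far: 3)
  step 4: ref 2 -> FAULT, evict 4, frames=[2,1,3] (faults so far: 4)
  step 5: ref 3 -> HIT, frames=[2,1,3] (faults so far: 4)
  step 6: ref 3 -> HIT, frames=[2,1,3] (faults so far: 4)
  step 7: ref 4 -> FAULT, evict 1, frames=[2,4,3] (faults so far: 5)
  step 8: ref 1 -> FAULT, evict 3, frames=[2,4,1] (faults so far: 6)
  step 9: ref 4 -> HIT, frames=[2,4,1] (faults so far: 6)
  step 10: ref 1 -> HIT, frames=[2,4,1] (faults so far: 6)
  step 11: ref 2 -> HIT, frames=[2,4,1] (faults so far: 6)
  step 12: ref 4 -> HIT, frames=[2,4,1] (faults so far: 6)
  step 13: ref 1 -> HIT, frames=[2,4,1] (faults so far: 6)
  step 14: ref 4 -> HIT, frames=[2,4,1] (faults so far: 6)
  step 15: ref 3 -> FAULT, evict 2, frames=[3,4,1] (faults so far: 7)
  FIFO total faults: 7
--- LRU ---
  step 0: ref 4 -> FAULT, frames=[4,-,-] (faults so far: 1)
  step 1: ref 1 -> FAULT, frames=[4,1,-] (faults so far: 2)
  step 2: ref 4 -> HIT, frames=[4,1,-] (faults so far: 2)
  step 3: ref 3 -> FAULT, frames=[4,1,3] (faults so far: 3)
  step 4: ref 2 -> FAULT, evict 1, frames=[4,2,3] (faults so far: 4)
  step 5: ref 3 -> HIT, frames=[4,2,3] (faults so far: 4)
  step 6: ref 3 -> HIT, frames=[4,2,3] (faults so far: 4)
  step 7: ref 4 -> HIT, frames=[4,2,3] (faults so far: 4)
  step 8: ref 1 -> FAULT, evict 2, frames=[4,1,3] (faults so far: 5)
  step 9: ref 4 -> HIT, frames=[4,1,3] (faults so far: 5)
  step 10: ref 1 -> HIT, frames=[4,1,3] (faults so far: 5)
  step 11: ref 2 -> FAULT, evict 3, frames=[4,1,2] (faults so far: 6)
  step 12: ref 4 -> HIT, frames=[4,1,2] (faults so far: 6)
  step 13: ref 1 -> HIT, frames=[4,1,2] (faults so far: 6)
  step 14: ref 4 -> HIT, frames=[4,1,2] (faults so far: 6)
  step 15: ref 3 -> FAULT, evict 2, frames=[4,1,3] (faults so far: 7)
  LRU total faults: 7
--- Optimal ---
  step 0: ref 4 -> FAULT, frames=[4,-,-] (faults so far: 1)
  step 1: ref 1 -> FAULT, frames=[4,1,-] (faults so far: 2)
  step 2: ref 4 -> HIT, frames=[4,1,-] (faults so far: 2)
  step 3: ref 3 -> FAULT, frames=[4,1,3] (faults so far: 3)
  step 4: ref 2 -> FAULT, evict 1, frames=[4,2,3] (faults so far: 4)
  step 5: ref 3 -> HIT, frames=[4,2,3] (faults so far: 4)
  step 6: ref 3 -> HIT, frames=[4,2,3] (faults so far: 4)
  step 7: ref 4 -> HIT, frames=[4,2,3] (faults so far: 4)
  step 8: ref 1 -> FAULT, evict 3, frames=[4,2,1] (faults so far: 5)
  step 9: ref 4 -> HIT, frames=[4,2,1] (faults so far: 5)
  step 10: ref 1 -> HIT, frames=[4,2,1] (faults so far: 5)
  step 11: ref 2 -> HIT, frames=[4,2,1] (faults so far: 5)
  step 12: ref 4 -> HIT, frames=[4,2,1] (faults so far: 5)
  step 13: ref 1 -> HIT, frames=[4,2,1] (faults so far: 5)
  step 14: ref 4 -> HIT, frames=[4,2,1] (faults so far: 5)
  step 15: ref 3 -> FAULT, evict 1, frames=[4,2,3] (faults so far: 6)
  Optimal total faults: 6

Answer: 7 7 6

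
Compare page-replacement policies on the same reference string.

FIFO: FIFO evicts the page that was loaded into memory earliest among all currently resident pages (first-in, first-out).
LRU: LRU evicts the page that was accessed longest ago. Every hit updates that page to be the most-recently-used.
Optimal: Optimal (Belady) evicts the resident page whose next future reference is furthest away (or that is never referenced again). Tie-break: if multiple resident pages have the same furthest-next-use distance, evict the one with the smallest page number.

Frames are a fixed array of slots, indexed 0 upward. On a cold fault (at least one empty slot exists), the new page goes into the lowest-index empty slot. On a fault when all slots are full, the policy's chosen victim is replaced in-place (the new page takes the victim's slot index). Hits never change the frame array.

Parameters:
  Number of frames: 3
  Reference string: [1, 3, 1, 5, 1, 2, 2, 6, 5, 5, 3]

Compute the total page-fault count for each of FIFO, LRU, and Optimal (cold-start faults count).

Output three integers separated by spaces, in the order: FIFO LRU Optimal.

Answer: 6 7 5

Derivation:
--- FIFO ---
  step 0: ref 1 -> FAULT, frames=[1,-,-] (faults so far: 1)
  step 1: ref 3 -> FAULT, frames=[1,3,-] (faults so far: 2)
  step 2: ref 1 -> HIT, frames=[1,3,-] (faults so far: 2)
  step 3: ref 5 -> FAULT, frames=[1,3,5] (faults so far: 3)
  step 4: ref 1 -> HIT, frames=[1,3,5] (faults so far: 3)
  step 5: ref 2 -> FAULT, evict 1, frames=[2,3,5] (faults so far: 4)
  step 6: ref 2 -> HIT, frames=[2,3,5] (faults so far: 4)
  step 7: ref 6 -> FAULT, evict 3, frames=[2,6,5] (faults so far: 5)
  step 8: ref 5 -> HIT, frames=[2,6,5] (faults so far: 5)
  step 9: ref 5 -> HIT, frames=[2,6,5] (faults so far: 5)
  step 10: ref 3 -> FAULT, evict 5, frames=[2,6,3] (faults so far: 6)
  FIFO total faults: 6
--- LRU ---
  step 0: ref 1 -> FAULT, frames=[1,-,-] (faults so far: 1)
  step 1: ref 3 -> FAULT, frames=[1,3,-] (faults so far: 2)
  step 2: ref 1 -> HIT, frames=[1,3,-] (faults so far: 2)
  step 3: ref 5 -> FAULT, frames=[1,3,5] (faults so far: 3)
  step 4: ref 1 -> HIT, frames=[1,3,5] (faults so far: 3)
  step 5: ref 2 -> FAULT, evict 3, frames=[1,2,5] (faults so far: 4)
  step 6: ref 2 -> HIT, frames=[1,2,5] (faults so far: 4)
  step 7: ref 6 -> FAULT, evict 5, frames=[1,2,6] (faults so far: 5)
  step 8: ref 5 -> FAULT, evict 1, frames=[5,2,6] (faults so far: 6)
  step 9: ref 5 -> HIT, frames=[5,2,6] (faults so far: 6)
  step 10: ref 3 -> FAULT, evict 2, frames=[5,3,6] (faults so far: 7)
  LRU total faults: 7
--- Optimal ---
  step 0: ref 1 -> FAULT, frames=[1,-,-] (faults so far: 1)
  step 1: ref 3 -> FAULT, frames=[1,3,-] (faults so far: 2)
  step 2: ref 1 -> HIT, frames=[1,3,-] (faults so far: 2)
  step 3: ref 5 -> FAULT, frames=[1,3,5] (faults so far: 3)
  step 4: ref 1 -> HIT, frames=[1,3,5] (faults so far: 3)
  step 5: ref 2 -> FAULT, evict 1, frames=[2,3,5] (faults so far: 4)
  step 6: ref 2 -> HIT, frames=[2,3,5] (faults so far: 4)
  step 7: ref 6 -> FAULT, evict 2, frames=[6,3,5] (faults so far: 5)
  step 8: ref 5 -> HIT, frames=[6,3,5] (faults so far: 5)
  step 9: ref 5 -> HIT, frames=[6,3,5] (faults so far: 5)
  step 10: ref 3 -> HIT, frames=[6,3,5] (faults so far: 5)
  Optimal total faults: 5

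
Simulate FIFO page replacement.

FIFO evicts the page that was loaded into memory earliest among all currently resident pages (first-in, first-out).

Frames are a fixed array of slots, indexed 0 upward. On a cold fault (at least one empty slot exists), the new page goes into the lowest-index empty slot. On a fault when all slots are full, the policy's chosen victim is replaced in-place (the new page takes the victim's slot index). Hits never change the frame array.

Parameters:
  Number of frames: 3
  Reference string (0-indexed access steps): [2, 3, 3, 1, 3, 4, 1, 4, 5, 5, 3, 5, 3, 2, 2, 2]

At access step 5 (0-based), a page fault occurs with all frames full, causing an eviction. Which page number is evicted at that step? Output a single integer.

Step 0: ref 2 -> FAULT, frames=[2,-,-]
Step 1: ref 3 -> FAULT, frames=[2,3,-]
Step 2: ref 3 -> HIT, frames=[2,3,-]
Step 3: ref 1 -> FAULT, frames=[2,3,1]
Step 4: ref 3 -> HIT, frames=[2,3,1]
Step 5: ref 4 -> FAULT, evict 2, frames=[4,3,1]
At step 5: evicted page 2

Answer: 2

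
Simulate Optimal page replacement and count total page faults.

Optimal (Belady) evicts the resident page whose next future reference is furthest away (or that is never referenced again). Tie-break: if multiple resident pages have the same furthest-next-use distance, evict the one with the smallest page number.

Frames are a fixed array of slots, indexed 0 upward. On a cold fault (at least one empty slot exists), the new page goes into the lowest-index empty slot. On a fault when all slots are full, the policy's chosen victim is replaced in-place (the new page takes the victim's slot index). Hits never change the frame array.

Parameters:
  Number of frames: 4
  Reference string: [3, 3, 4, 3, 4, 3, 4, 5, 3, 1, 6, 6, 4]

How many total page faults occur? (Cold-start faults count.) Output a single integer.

Answer: 5

Derivation:
Step 0: ref 3 → FAULT, frames=[3,-,-,-]
Step 1: ref 3 → HIT, frames=[3,-,-,-]
Step 2: ref 4 → FAULT, frames=[3,4,-,-]
Step 3: ref 3 → HIT, frames=[3,4,-,-]
Step 4: ref 4 → HIT, frames=[3,4,-,-]
Step 5: ref 3 → HIT, frames=[3,4,-,-]
Step 6: ref 4 → HIT, frames=[3,4,-,-]
Step 7: ref 5 → FAULT, frames=[3,4,5,-]
Step 8: ref 3 → HIT, frames=[3,4,5,-]
Step 9: ref 1 → FAULT, frames=[3,4,5,1]
Step 10: ref 6 → FAULT (evict 1), frames=[3,4,5,6]
Step 11: ref 6 → HIT, frames=[3,4,5,6]
Step 12: ref 4 → HIT, frames=[3,4,5,6]
Total faults: 5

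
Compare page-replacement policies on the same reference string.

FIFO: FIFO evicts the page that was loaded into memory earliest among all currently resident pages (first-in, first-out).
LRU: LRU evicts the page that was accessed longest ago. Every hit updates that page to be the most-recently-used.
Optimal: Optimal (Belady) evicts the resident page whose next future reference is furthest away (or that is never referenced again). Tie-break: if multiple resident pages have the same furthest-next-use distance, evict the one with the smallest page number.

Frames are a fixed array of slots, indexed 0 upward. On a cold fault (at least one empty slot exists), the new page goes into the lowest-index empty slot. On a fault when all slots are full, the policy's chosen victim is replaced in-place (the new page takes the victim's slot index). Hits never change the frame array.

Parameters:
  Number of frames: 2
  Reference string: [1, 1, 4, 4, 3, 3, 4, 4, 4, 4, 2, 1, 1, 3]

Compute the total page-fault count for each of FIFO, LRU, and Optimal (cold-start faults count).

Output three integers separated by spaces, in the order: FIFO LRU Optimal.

--- FIFO ---
  step 0: ref 1 -> FAULT, frames=[1,-] (faults so far: 1)
  step 1: ref 1 -> HIT, frames=[1,-] (faults so far: 1)
  step 2: ref 4 -> FAULT, frames=[1,4] (faults so far: 2)
  step 3: ref 4 -> HIT, frames=[1,4] (faults so far: 2)
  step 4: ref 3 -> FAULT, evict 1, frames=[3,4] (faults so far: 3)
  step 5: ref 3 -> HIT, frames=[3,4] (faults so far: 3)
  step 6: ref 4 -> HIT, frames=[3,4] (faults so far: 3)
  step 7: ref 4 -> HIT, frames=[3,4] (faults so far: 3)
  step 8: ref 4 -> HIT, frames=[3,4] (faults so far: 3)
  step 9: ref 4 -> HIT, frames=[3,4] (faults so far: 3)
  step 10: ref 2 -> FAULT, evict 4, frames=[3,2] (faults so far: 4)
  step 11: ref 1 -> FAULT, evict 3, frames=[1,2] (faults so far: 5)
  step 12: ref 1 -> HIT, frames=[1,2] (faults so far: 5)
  step 13: ref 3 -> FAULT, evict 2, frames=[1,3] (faults so far: 6)
  FIFO total faults: 6
--- LRU ---
  step 0: ref 1 -> FAULT, frames=[1,-] (faults so far: 1)
  step 1: ref 1 -> HIT, frames=[1,-] (faults so far: 1)
  step 2: ref 4 -> FAULT, frames=[1,4] (faults so far: 2)
  step 3: ref 4 -> HIT, frames=[1,4] (faults so far: 2)
  step 4: ref 3 -> FAULT, evict 1, frames=[3,4] (faults so far: 3)
  step 5: ref 3 -> HIT, frames=[3,4] (faults so far: 3)
  step 6: ref 4 -> HIT, frames=[3,4] (faults so far: 3)
  step 7: ref 4 -> HIT, frames=[3,4] (faults so far: 3)
  step 8: ref 4 -> HIT, frames=[3,4] (faults so far: 3)
  step 9: ref 4 -> HIT, frames=[3,4] (faults so far: 3)
  step 10: ref 2 -> FAULT, evict 3, frames=[2,4] (faults so far: 4)
  step 11: ref 1 -> FAULT, evict 4, frames=[2,1] (faults so far: 5)
  step 12: ref 1 -> HIT, frames=[2,1] (faults so far: 5)
  step 13: ref 3 -> FAULT, evict 2, frames=[3,1] (faults so far: 6)
  LRU total faults: 6
--- Optimal ---
  step 0: ref 1 -> FAULT, frames=[1,-] (faults so far: 1)
  step 1: ref 1 -> HIT, frames=[1,-] (faults so far: 1)
  step 2: ref 4 -> FAULT, frames=[1,4] (faults so far: 2)
  step 3: ref 4 -> HIT, frames=[1,4] (faults so far: 2)
  step 4: ref 3 -> FAULT, evict 1, frames=[3,4] (faults so far: 3)
  step 5: ref 3 -> HIT, frames=[3,4] (faults so far: 3)
  step 6: ref 4 -> HIT, frames=[3,4] (faults so far: 3)
  step 7: ref 4 -> HIT, frames=[3,4] (faults so far: 3)
  step 8: ref 4 -> HIT, frames=[3,4] (faults so far: 3)
  step 9: ref 4 -> HIT, frames=[3,4] (faults so far: 3)
  step 10: ref 2 -> FAULT, evict 4, frames=[3,2] (faults so far: 4)
  step 11: ref 1 -> FAULT, evict 2, frames=[3,1] (faults so far: 5)
  step 12: ref 1 -> HIT, frames=[3,1] (faults so far: 5)
  step 13: ref 3 -> HIT, frames=[3,1] (faults so far: 5)
  Optimal total faults: 5

Answer: 6 6 5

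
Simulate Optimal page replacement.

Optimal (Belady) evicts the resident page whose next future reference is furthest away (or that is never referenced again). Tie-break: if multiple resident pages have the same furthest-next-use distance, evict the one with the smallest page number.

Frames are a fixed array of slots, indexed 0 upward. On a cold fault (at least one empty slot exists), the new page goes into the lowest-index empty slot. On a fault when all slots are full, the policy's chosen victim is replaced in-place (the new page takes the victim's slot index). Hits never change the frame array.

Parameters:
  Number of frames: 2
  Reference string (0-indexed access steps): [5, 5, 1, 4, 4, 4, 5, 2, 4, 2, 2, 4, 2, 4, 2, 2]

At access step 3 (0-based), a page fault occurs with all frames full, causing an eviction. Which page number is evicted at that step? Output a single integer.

Step 0: ref 5 -> FAULT, frames=[5,-]
Step 1: ref 5 -> HIT, frames=[5,-]
Step 2: ref 1 -> FAULT, frames=[5,1]
Step 3: ref 4 -> FAULT, evict 1, frames=[5,4]
At step 3: evicted page 1

Answer: 1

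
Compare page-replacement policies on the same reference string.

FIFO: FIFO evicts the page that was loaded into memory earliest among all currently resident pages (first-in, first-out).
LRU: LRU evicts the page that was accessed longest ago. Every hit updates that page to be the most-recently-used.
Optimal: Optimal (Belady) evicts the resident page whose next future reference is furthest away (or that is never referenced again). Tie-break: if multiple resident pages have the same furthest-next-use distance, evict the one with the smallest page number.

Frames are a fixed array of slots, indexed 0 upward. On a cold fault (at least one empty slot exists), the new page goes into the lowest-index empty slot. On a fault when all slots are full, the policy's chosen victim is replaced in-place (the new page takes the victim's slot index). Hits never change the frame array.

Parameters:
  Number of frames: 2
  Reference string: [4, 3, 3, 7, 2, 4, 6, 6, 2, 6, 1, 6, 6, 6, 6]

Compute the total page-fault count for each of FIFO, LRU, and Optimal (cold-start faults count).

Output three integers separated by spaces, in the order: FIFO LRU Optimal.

Answer: 9 8 6

Derivation:
--- FIFO ---
  step 0: ref 4 -> FAULT, frames=[4,-] (faults so far: 1)
  step 1: ref 3 -> FAULT, frames=[4,3] (faults so far: 2)
  step 2: ref 3 -> HIT, frames=[4,3] (faults so far: 2)
  step 3: ref 7 -> FAULT, evict 4, frames=[7,3] (faults so far: 3)
  step 4: ref 2 -> FAULT, evict 3, frames=[7,2] (faults so far: 4)
  step 5: ref 4 -> FAULT, evict 7, frames=[4,2] (faults so far: 5)
  step 6: ref 6 -> FAULT, evict 2, frames=[4,6] (faults so far: 6)
  step 7: ref 6 -> HIT, frames=[4,6] (faults so far: 6)
  step 8: ref 2 -> FAULT, evict 4, frames=[2,6] (faults so far: 7)
  step 9: ref 6 -> HIT, frames=[2,6] (faults so far: 7)
  step 10: ref 1 -> FAULT, evict 6, frames=[2,1] (faults so far: 8)
  step 11: ref 6 -> FAULT, evict 2, frames=[6,1] (faults so far: 9)
  step 12: ref 6 -> HIT, frames=[6,1] (faults so far: 9)
  step 13: ref 6 -> HIT, frames=[6,1] (faults so far: 9)
  step 14: ref 6 -> HIT, frames=[6,1] (faults so far: 9)
  FIFO total faults: 9
--- LRU ---
  step 0: ref 4 -> FAULT, frames=[4,-] (faults so far: 1)
  step 1: ref 3 -> FAULT, frames=[4,3] (faults so far: 2)
  step 2: ref 3 -> HIT, frames=[4,3] (faults so far: 2)
  step 3: ref 7 -> FAULT, evict 4, frames=[7,3] (faults so far: 3)
  step 4: ref 2 -> FAULT, evict 3, frames=[7,2] (faults so far: 4)
  step 5: ref 4 -> FAULT, evict 7, frames=[4,2] (faults so far: 5)
  step 6: ref 6 -> FAULT, evict 2, frames=[4,6] (faults so far: 6)
  step 7: ref 6 -> HIT, frames=[4,6] (faults so far: 6)
  step 8: ref 2 -> FAULT, evict 4, frames=[2,6] (faults so far: 7)
  step 9: ref 6 -> HIT, frames=[2,6] (faults so far: 7)
  step 10: ref 1 -> FAULT, evict 2, frames=[1,6] (faults so far: 8)
  step 11: ref 6 -> HIT, frames=[1,6] (faults so far: 8)
  step 12: ref 6 -> HIT, frames=[1,6] (faults so far: 8)
  step 13: ref 6 -> HIT, frames=[1,6] (faults so far: 8)
  step 14: ref 6 -> HIT, frames=[1,6] (faults so far: 8)
  LRU total faults: 8
--- Optimal ---
  step 0: ref 4 -> FAULT, frames=[4,-] (faults so far: 1)
  step 1: ref 3 -> FAULT, frames=[4,3] (faults so far: 2)
  step 2: ref 3 -> HIT, frames=[4,3] (faults so far: 2)
  step 3: ref 7 -> FAULT, evict 3, frames=[4,7] (faults so far: 3)
  step 4: ref 2 -> FAULT, evict 7, frames=[4,2] (faults so far: 4)
  step 5: ref 4 -> HIT, frames=[4,2] (faults so far: 4)
  step 6: ref 6 -> FAULT, evict 4, frames=[6,2] (faults so far: 5)
  step 7: ref 6 -> HIT, frames=[6,2] (faults so far: 5)
  step 8: ref 2 -> HIT, frames=[6,2] (faults so far: 5)
  step 9: ref 6 -> HIT, frames=[6,2] (faults so far: 5)
  step 10: ref 1 -> FAULT, evict 2, frames=[6,1] (faults so far: 6)
  step 11: ref 6 -> HIT, frames=[6,1] (faults so far: 6)
  step 12: ref 6 -> HIT, frames=[6,1] (faults so far: 6)
  step 13: ref 6 -> HIT, frames=[6,1] (faults so far: 6)
  step 14: ref 6 -> HIT, frames=[6,1] (faults so far: 6)
  Optimal total faults: 6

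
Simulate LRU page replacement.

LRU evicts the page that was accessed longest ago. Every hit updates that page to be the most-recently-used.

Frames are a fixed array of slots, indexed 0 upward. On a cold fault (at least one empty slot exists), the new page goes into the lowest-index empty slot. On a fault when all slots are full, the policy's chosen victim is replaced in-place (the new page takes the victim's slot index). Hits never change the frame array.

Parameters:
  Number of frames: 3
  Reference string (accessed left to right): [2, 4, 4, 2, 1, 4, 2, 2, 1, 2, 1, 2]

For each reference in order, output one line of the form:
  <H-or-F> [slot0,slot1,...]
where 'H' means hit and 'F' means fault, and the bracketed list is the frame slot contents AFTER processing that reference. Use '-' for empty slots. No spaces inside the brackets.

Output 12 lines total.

F [2,-,-]
F [2,4,-]
H [2,4,-]
H [2,4,-]
F [2,4,1]
H [2,4,1]
H [2,4,1]
H [2,4,1]
H [2,4,1]
H [2,4,1]
H [2,4,1]
H [2,4,1]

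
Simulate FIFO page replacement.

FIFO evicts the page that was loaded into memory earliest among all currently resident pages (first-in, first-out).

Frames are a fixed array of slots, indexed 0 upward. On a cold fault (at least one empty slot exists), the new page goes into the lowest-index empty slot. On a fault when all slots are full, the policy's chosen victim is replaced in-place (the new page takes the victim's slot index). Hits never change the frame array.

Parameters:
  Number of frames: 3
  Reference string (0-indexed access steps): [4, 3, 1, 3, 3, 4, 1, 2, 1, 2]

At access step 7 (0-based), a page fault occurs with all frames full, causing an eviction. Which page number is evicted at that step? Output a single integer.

Step 0: ref 4 -> FAULT, frames=[4,-,-]
Step 1: ref 3 -> FAULT, frames=[4,3,-]
Step 2: ref 1 -> FAULT, frames=[4,3,1]
Step 3: ref 3 -> HIT, frames=[4,3,1]
Step 4: ref 3 -> HIT, frames=[4,3,1]
Step 5: ref 4 -> HIT, frames=[4,3,1]
Step 6: ref 1 -> HIT, frames=[4,3,1]
Step 7: ref 2 -> FAULT, evict 4, frames=[2,3,1]
At step 7: evicted page 4

Answer: 4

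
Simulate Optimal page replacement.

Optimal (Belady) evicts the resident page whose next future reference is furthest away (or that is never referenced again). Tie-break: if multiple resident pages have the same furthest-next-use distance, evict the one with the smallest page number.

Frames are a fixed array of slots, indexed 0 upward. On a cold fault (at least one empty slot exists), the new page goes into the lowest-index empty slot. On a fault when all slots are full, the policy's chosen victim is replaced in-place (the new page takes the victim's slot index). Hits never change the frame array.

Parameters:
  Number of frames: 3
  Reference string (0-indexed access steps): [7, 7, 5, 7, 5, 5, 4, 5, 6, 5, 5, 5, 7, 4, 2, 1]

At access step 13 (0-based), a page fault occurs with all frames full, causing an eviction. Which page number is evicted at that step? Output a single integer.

Step 0: ref 7 -> FAULT, frames=[7,-,-]
Step 1: ref 7 -> HIT, frames=[7,-,-]
Step 2: ref 5 -> FAULT, frames=[7,5,-]
Step 3: ref 7 -> HIT, frames=[7,5,-]
Step 4: ref 5 -> HIT, frames=[7,5,-]
Step 5: ref 5 -> HIT, frames=[7,5,-]
Step 6: ref 4 -> FAULT, frames=[7,5,4]
Step 7: ref 5 -> HIT, frames=[7,5,4]
Step 8: ref 6 -> FAULT, evict 4, frames=[7,5,6]
Step 9: ref 5 -> HIT, frames=[7,5,6]
Step 10: ref 5 -> HIT, frames=[7,5,6]
Step 11: ref 5 -> HIT, frames=[7,5,6]
Step 12: ref 7 -> HIT, frames=[7,5,6]
Step 13: ref 4 -> FAULT, evict 5, frames=[7,4,6]
At step 13: evicted page 5

Answer: 5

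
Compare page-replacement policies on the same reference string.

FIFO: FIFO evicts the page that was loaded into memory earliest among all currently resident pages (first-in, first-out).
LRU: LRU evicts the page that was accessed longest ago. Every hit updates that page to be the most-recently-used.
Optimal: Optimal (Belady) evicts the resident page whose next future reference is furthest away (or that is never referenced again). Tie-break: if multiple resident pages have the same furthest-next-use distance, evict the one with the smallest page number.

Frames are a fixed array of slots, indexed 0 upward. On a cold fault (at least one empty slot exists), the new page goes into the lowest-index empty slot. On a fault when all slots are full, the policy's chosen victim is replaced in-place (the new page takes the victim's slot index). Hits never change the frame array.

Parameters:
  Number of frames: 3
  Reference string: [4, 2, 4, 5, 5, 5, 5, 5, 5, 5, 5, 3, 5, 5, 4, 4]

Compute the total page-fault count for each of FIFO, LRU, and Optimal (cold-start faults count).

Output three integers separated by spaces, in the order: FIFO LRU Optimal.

Answer: 5 4 4

Derivation:
--- FIFO ---
  step 0: ref 4 -> FAULT, frames=[4,-,-] (faults so far: 1)
  step 1: ref 2 -> FAULT, frames=[4,2,-] (faults so far: 2)
  step 2: ref 4 -> HIT, frames=[4,2,-] (faults so far: 2)
  step 3: ref 5 -> FAULT, frames=[4,2,5] (faults so far: 3)
  step 4: ref 5 -> HIT, frames=[4,2,5] (faults so far: 3)
  step 5: ref 5 -> HIT, frames=[4,2,5] (faults so far: 3)
  step 6: ref 5 -> HIT, frames=[4,2,5] (faults so far: 3)
  step 7: ref 5 -> HIT, frames=[4,2,5] (faults so far: 3)
  step 8: ref 5 -> HIT, frames=[4,2,5] (faults so far: 3)
  step 9: ref 5 -> HIT, frames=[4,2,5] (faults so far: 3)
  step 10: ref 5 -> HIT, frames=[4,2,5] (faults so far: 3)
  step 11: ref 3 -> FAULT, evict 4, frames=[3,2,5] (faults so far: 4)
  step 12: ref 5 -> HIT, frames=[3,2,5] (faults so far: 4)
  step 13: ref 5 -> HIT, frames=[3,2,5] (faults so far: 4)
  step 14: ref 4 -> FAULT, evict 2, frames=[3,4,5] (faults so far: 5)
  step 15: ref 4 -> HIT, frames=[3,4,5] (faults so far: 5)
  FIFO total faults: 5
--- LRU ---
  step 0: ref 4 -> FAULT, frames=[4,-,-] (faults so far: 1)
  step 1: ref 2 -> FAULT, frames=[4,2,-] (faults so far: 2)
  step 2: ref 4 -> HIT, frames=[4,2,-] (faults so far: 2)
  step 3: ref 5 -> FAULT, frames=[4,2,5] (faults so far: 3)
  step 4: ref 5 -> HIT, frames=[4,2,5] (faults so far: 3)
  step 5: ref 5 -> HIT, frames=[4,2,5] (faults so far: 3)
  step 6: ref 5 -> HIT, frames=[4,2,5] (faults so far: 3)
  step 7: ref 5 -> HIT, frames=[4,2,5] (faults so far: 3)
  step 8: ref 5 -> HIT, frames=[4,2,5] (faults so far: 3)
  step 9: ref 5 -> HIT, frames=[4,2,5] (faults so far: 3)
  step 10: ref 5 -> HIT, frames=[4,2,5] (faults so far: 3)
  step 11: ref 3 -> FAULT, evict 2, frames=[4,3,5] (faults so far: 4)
  step 12: ref 5 -> HIT, frames=[4,3,5] (faults so far: 4)
  step 13: ref 5 -> HIT, frames=[4,3,5] (faults so far: 4)
  step 14: ref 4 -> HIT, frames=[4,3,5] (faults so far: 4)
  step 15: ref 4 -> HIT, frames=[4,3,5] (faults so far: 4)
  LRU total faults: 4
--- Optimal ---
  step 0: ref 4 -> FAULT, frames=[4,-,-] (faults so far: 1)
  step 1: ref 2 -> FAULT, frames=[4,2,-] (faults so far: 2)
  step 2: ref 4 -> HIT, frames=[4,2,-] (faults so far: 2)
  step 3: ref 5 -> FAULT, frames=[4,2,5] (faults so far: 3)
  step 4: ref 5 -> HIT, frames=[4,2,5] (faults so far: 3)
  step 5: ref 5 -> HIT, frames=[4,2,5] (faults so far: 3)
  step 6: ref 5 -> HIT, frames=[4,2,5] (faults so far: 3)
  step 7: ref 5 -> HIT, frames=[4,2,5] (faults so far: 3)
  step 8: ref 5 -> HIT, frames=[4,2,5] (faults so far: 3)
  step 9: ref 5 -> HIT, frames=[4,2,5] (faults so far: 3)
  step 10: ref 5 -> HIT, frames=[4,2,5] (faults so far: 3)
  step 11: ref 3 -> FAULT, evict 2, frames=[4,3,5] (faults so far: 4)
  step 12: ref 5 -> HIT, frames=[4,3,5] (faults so far: 4)
  step 13: ref 5 -> HIT, frames=[4,3,5] (faults so far: 4)
  step 14: ref 4 -> HIT, frames=[4,3,5] (faults so far: 4)
  step 15: ref 4 -> HIT, frames=[4,3,5] (faults so far: 4)
  Optimal total faults: 4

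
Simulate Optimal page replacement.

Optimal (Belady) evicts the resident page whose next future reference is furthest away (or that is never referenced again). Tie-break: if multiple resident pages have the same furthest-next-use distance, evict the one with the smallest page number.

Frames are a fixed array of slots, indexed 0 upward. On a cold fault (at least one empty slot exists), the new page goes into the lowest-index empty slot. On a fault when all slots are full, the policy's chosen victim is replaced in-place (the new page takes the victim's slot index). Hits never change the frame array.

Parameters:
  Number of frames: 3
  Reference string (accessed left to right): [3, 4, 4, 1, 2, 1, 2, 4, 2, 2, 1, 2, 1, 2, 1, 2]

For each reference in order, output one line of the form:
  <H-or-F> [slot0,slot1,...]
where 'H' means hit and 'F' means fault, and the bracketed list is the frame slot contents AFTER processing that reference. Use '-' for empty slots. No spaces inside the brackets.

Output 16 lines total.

F [3,-,-]
F [3,4,-]
H [3,4,-]
F [3,4,1]
F [2,4,1]
H [2,4,1]
H [2,4,1]
H [2,4,1]
H [2,4,1]
H [2,4,1]
H [2,4,1]
H [2,4,1]
H [2,4,1]
H [2,4,1]
H [2,4,1]
H [2,4,1]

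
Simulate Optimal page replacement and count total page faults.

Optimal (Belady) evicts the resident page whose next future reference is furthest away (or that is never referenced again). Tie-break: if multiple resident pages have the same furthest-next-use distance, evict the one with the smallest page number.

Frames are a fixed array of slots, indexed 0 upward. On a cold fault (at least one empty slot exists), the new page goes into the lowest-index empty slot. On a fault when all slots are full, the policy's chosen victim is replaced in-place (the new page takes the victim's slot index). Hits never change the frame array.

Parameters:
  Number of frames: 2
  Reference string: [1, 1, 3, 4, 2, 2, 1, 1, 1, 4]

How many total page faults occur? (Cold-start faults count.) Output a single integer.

Answer: 5

Derivation:
Step 0: ref 1 → FAULT, frames=[1,-]
Step 1: ref 1 → HIT, frames=[1,-]
Step 2: ref 3 → FAULT, frames=[1,3]
Step 3: ref 4 → FAULT (evict 3), frames=[1,4]
Step 4: ref 2 → FAULT (evict 4), frames=[1,2]
Step 5: ref 2 → HIT, frames=[1,2]
Step 6: ref 1 → HIT, frames=[1,2]
Step 7: ref 1 → HIT, frames=[1,2]
Step 8: ref 1 → HIT, frames=[1,2]
Step 9: ref 4 → FAULT (evict 1), frames=[4,2]
Total faults: 5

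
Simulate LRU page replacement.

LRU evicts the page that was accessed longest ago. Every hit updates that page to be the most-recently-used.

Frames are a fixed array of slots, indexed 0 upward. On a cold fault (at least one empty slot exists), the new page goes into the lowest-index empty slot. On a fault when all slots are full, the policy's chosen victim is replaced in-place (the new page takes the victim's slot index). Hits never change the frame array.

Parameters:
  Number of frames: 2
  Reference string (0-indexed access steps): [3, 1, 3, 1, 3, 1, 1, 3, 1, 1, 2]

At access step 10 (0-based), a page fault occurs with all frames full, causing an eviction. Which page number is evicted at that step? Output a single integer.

Answer: 3

Derivation:
Step 0: ref 3 -> FAULT, frames=[3,-]
Step 1: ref 1 -> FAULT, frames=[3,1]
Step 2: ref 3 -> HIT, frames=[3,1]
Step 3: ref 1 -> HIT, frames=[3,1]
Step 4: ref 3 -> HIT, frames=[3,1]
Step 5: ref 1 -> HIT, frames=[3,1]
Step 6: ref 1 -> HIT, frames=[3,1]
Step 7: ref 3 -> HIT, frames=[3,1]
Step 8: ref 1 -> HIT, frames=[3,1]
Step 9: ref 1 -> HIT, frames=[3,1]
Step 10: ref 2 -> FAULT, evict 3, frames=[2,1]
At step 10: evicted page 3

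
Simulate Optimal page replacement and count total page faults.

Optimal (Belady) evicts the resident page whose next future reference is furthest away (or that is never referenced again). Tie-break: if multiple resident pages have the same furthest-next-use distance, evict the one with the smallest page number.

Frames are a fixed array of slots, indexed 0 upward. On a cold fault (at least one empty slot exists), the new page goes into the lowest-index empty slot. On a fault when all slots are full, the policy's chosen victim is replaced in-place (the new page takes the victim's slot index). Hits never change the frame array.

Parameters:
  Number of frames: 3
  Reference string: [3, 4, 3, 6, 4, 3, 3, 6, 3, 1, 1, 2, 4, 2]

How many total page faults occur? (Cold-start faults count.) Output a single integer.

Step 0: ref 3 → FAULT, frames=[3,-,-]
Step 1: ref 4 → FAULT, frames=[3,4,-]
Step 2: ref 3 → HIT, frames=[3,4,-]
Step 3: ref 6 → FAULT, frames=[3,4,6]
Step 4: ref 4 → HIT, frames=[3,4,6]
Step 5: ref 3 → HIT, frames=[3,4,6]
Step 6: ref 3 → HIT, frames=[3,4,6]
Step 7: ref 6 → HIT, frames=[3,4,6]
Step 8: ref 3 → HIT, frames=[3,4,6]
Step 9: ref 1 → FAULT (evict 3), frames=[1,4,6]
Step 10: ref 1 → HIT, frames=[1,4,6]
Step 11: ref 2 → FAULT (evict 1), frames=[2,4,6]
Step 12: ref 4 → HIT, frames=[2,4,6]
Step 13: ref 2 → HIT, frames=[2,4,6]
Total faults: 5

Answer: 5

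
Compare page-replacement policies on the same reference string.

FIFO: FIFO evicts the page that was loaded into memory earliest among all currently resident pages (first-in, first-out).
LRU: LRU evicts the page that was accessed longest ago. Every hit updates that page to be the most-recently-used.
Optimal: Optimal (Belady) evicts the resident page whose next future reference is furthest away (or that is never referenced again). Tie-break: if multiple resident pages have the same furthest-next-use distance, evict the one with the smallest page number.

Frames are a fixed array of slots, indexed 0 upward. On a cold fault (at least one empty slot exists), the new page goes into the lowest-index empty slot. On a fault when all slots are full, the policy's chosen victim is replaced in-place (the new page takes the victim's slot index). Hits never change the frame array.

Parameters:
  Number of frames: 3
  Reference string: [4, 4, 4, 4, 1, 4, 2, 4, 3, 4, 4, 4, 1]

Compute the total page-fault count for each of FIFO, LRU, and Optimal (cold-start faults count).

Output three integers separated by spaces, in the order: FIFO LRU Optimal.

Answer: 6 5 4

Derivation:
--- FIFO ---
  step 0: ref 4 -> FAULT, frames=[4,-,-] (faults so far: 1)
  step 1: ref 4 -> HIT, frames=[4,-,-] (faults so far: 1)
  step 2: ref 4 -> HIT, frames=[4,-,-] (faults so far: 1)
  step 3: ref 4 -> HIT, frames=[4,-,-] (faults so far: 1)
  step 4: ref 1 -> FAULT, frames=[4,1,-] (faults so far: 2)
  step 5: ref 4 -> HIT, frames=[4,1,-] (faults so far: 2)
  step 6: ref 2 -> FAULT, frames=[4,1,2] (faults so far: 3)
  step 7: ref 4 -> HIT, frames=[4,1,2] (faults so far: 3)
  step 8: ref 3 -> FAULT, evict 4, frames=[3,1,2] (faults so far: 4)
  step 9: ref 4 -> FAULT, evict 1, frames=[3,4,2] (faults so far: 5)
  step 10: ref 4 -> HIT, frames=[3,4,2] (faults so far: 5)
  step 11: ref 4 -> HIT, frames=[3,4,2] (faults so far: 5)
  step 12: ref 1 -> FAULT, evict 2, frames=[3,4,1] (faults so far: 6)
  FIFO total faults: 6
--- LRU ---
  step 0: ref 4 -> FAULT, frames=[4,-,-] (faults so far: 1)
  step 1: ref 4 -> HIT, frames=[4,-,-] (faults so far: 1)
  step 2: ref 4 -> HIT, frames=[4,-,-] (faults so far: 1)
  step 3: ref 4 -> HIT, frames=[4,-,-] (faults so far: 1)
  step 4: ref 1 -> FAULT, frames=[4,1,-] (faults so far: 2)
  step 5: ref 4 -> HIT, frames=[4,1,-] (faults so far: 2)
  step 6: ref 2 -> FAULT, frames=[4,1,2] (faults so far: 3)
  step 7: ref 4 -> HIT, frames=[4,1,2] (faults so far: 3)
  step 8: ref 3 -> FAULT, evict 1, frames=[4,3,2] (faults so far: 4)
  step 9: ref 4 -> HIT, frames=[4,3,2] (faults so far: 4)
  step 10: ref 4 -> HIT, frames=[4,3,2] (faults so far: 4)
  step 11: ref 4 -> HIT, frames=[4,3,2] (faults so far: 4)
  step 12: ref 1 -> FAULT, evict 2, frames=[4,3,1] (faults so far: 5)
  LRU total faults: 5
--- Optimal ---
  step 0: ref 4 -> FAULT, frames=[4,-,-] (faults so far: 1)
  step 1: ref 4 -> HIT, frames=[4,-,-] (faults so far: 1)
  step 2: ref 4 -> HIT, frames=[4,-,-] (faults so far: 1)
  step 3: ref 4 -> HIT, frames=[4,-,-] (faults so far: 1)
  step 4: ref 1 -> FAULT, frames=[4,1,-] (faults so far: 2)
  step 5: ref 4 -> HIT, frames=[4,1,-] (faults so far: 2)
  step 6: ref 2 -> FAULT, frames=[4,1,2] (faults so far: 3)
  step 7: ref 4 -> HIT, frames=[4,1,2] (faults so far: 3)
  step 8: ref 3 -> FAULT, evict 2, frames=[4,1,3] (faults so far: 4)
  step 9: ref 4 -> HIT, frames=[4,1,3] (faults so far: 4)
  step 10: ref 4 -> HIT, frames=[4,1,3] (faults so far: 4)
  step 11: ref 4 -> HIT, frames=[4,1,3] (faults so far: 4)
  step 12: ref 1 -> HIT, frames=[4,1,3] (faults so far: 4)
  Optimal total faults: 4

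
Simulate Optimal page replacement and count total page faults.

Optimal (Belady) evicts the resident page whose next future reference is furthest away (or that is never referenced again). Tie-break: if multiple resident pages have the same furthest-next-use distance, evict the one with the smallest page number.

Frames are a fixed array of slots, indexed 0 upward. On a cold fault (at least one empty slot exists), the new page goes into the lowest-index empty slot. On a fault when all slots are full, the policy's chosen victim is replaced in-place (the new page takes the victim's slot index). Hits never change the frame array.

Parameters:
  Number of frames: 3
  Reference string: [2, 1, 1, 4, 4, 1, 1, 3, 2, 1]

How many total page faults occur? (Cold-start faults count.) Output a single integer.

Answer: 4

Derivation:
Step 0: ref 2 → FAULT, frames=[2,-,-]
Step 1: ref 1 → FAULT, frames=[2,1,-]
Step 2: ref 1 → HIT, frames=[2,1,-]
Step 3: ref 4 → FAULT, frames=[2,1,4]
Step 4: ref 4 → HIT, frames=[2,1,4]
Step 5: ref 1 → HIT, frames=[2,1,4]
Step 6: ref 1 → HIT, frames=[2,1,4]
Step 7: ref 3 → FAULT (evict 4), frames=[2,1,3]
Step 8: ref 2 → HIT, frames=[2,1,3]
Step 9: ref 1 → HIT, frames=[2,1,3]
Total faults: 4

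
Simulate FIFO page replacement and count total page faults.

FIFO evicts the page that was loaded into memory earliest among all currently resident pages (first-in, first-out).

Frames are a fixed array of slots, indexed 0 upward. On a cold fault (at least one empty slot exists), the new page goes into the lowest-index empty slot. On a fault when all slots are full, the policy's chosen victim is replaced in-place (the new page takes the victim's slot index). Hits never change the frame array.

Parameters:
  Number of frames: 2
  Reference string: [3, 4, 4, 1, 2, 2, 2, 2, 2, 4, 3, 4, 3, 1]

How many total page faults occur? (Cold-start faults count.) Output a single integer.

Step 0: ref 3 → FAULT, frames=[3,-]
Step 1: ref 4 → FAULT, frames=[3,4]
Step 2: ref 4 → HIT, frames=[3,4]
Step 3: ref 1 → FAULT (evict 3), frames=[1,4]
Step 4: ref 2 → FAULT (evict 4), frames=[1,2]
Step 5: ref 2 → HIT, frames=[1,2]
Step 6: ref 2 → HIT, frames=[1,2]
Step 7: ref 2 → HIT, frames=[1,2]
Step 8: ref 2 → HIT, frames=[1,2]
Step 9: ref 4 → FAULT (evict 1), frames=[4,2]
Step 10: ref 3 → FAULT (evict 2), frames=[4,3]
Step 11: ref 4 → HIT, frames=[4,3]
Step 12: ref 3 → HIT, frames=[4,3]
Step 13: ref 1 → FAULT (evict 4), frames=[1,3]
Total faults: 7

Answer: 7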